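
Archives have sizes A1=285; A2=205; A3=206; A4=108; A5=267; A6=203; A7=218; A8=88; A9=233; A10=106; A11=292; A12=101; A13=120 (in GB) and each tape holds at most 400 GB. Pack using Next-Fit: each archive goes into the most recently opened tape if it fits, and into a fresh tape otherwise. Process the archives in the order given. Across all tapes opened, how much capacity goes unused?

Put A1 (285 GB) in tape 1; 115 GB remain.
Put A2 (205 GB) in tape 2; 195 GB remain.
Put A3 (206 GB) in tape 3; 194 GB remain.
Put A4 (108 GB) in tape 3; 86 GB remain.
Put A5 (267 GB) in tape 4; 133 GB remain.
Put A6 (203 GB) in tape 5; 197 GB remain.
Put A7 (218 GB) in tape 6; 182 GB remain.
Put A8 (88 GB) in tape 6; 94 GB remain.
Put A9 (233 GB) in tape 7; 167 GB remain.
Put A10 (106 GB) in tape 7; 61 GB remain.
Put A11 (292 GB) in tape 8; 108 GB remain.
Put A12 (101 GB) in tape 8; 7 GB remain.
Put A13 (120 GB) in tape 9; 280 GB remain.
9 tapes × 400 GB = 3600 GB; used 2432 GB; unused 1168 GB.

1168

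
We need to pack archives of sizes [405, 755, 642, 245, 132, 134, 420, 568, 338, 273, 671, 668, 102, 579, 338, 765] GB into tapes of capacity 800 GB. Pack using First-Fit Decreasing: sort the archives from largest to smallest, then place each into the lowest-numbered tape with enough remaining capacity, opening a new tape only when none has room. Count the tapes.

Sorted descending: 765, 755, 671, 668, 642, 579, 568, 420, 405, 338, 338, 273, 245, 134, 132, 102.
Put 765 GB in tape 1; 35 GB remain.
Put 755 GB in tape 2; 45 GB remain.
Put 671 GB in tape 3; 129 GB remain.
Put 668 GB in tape 4; 132 GB remain.
Put 642 GB in tape 5; 158 GB remain.
Put 579 GB in tape 6; 221 GB remain.
Put 568 GB in tape 7; 232 GB remain.
Put 420 GB in tape 8; 380 GB remain.
Put 405 GB in tape 9; 395 GB remain.
Put 338 GB in tape 8; 42 GB remain.
Put 338 GB in tape 9; 57 GB remain.
Put 273 GB in tape 10; 527 GB remain.
Put 245 GB in tape 10; 282 GB remain.
Put 134 GB in tape 5; 24 GB remain.
Put 132 GB in tape 4; 0 GB remain.
Put 102 GB in tape 3; 27 GB remain.
Final tapes: [765] [755] [671,102] [668,132] [642,134] [579] [568] [420,338] [405,338] [273,245].

10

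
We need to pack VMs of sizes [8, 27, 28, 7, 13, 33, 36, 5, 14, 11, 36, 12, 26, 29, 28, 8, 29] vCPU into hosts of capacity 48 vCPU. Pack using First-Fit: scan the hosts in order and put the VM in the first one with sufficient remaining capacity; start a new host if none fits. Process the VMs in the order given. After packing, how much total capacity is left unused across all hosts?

82

host 1: place 8 vCPU, 40 vCPU left
host 1: place 27 vCPU, 13 vCPU left
host 2: place 28 vCPU, 20 vCPU left
host 1: place 7 vCPU, 6 vCPU left
host 2: place 13 vCPU, 7 vCPU left
host 3: place 33 vCPU, 15 vCPU left
host 4: place 36 vCPU, 12 vCPU left
host 1: place 5 vCPU, 1 vCPU left
host 3: place 14 vCPU, 1 vCPU left
host 4: place 11 vCPU, 1 vCPU left
host 5: place 36 vCPU, 12 vCPU left
host 5: place 12 vCPU, 0 vCPU left
host 6: place 26 vCPU, 22 vCPU left
host 7: place 29 vCPU, 19 vCPU left
host 8: place 28 vCPU, 20 vCPU left
host 6: place 8 vCPU, 14 vCPU left
host 9: place 29 vCPU, 19 vCPU left
9 hosts × 48 vCPU = 432 vCPU; used 350 vCPU; unused 82 vCPU.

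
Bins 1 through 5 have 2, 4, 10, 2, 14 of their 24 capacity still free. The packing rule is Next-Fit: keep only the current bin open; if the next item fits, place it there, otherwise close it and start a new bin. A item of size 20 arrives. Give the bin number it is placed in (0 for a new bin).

0

Next-Fit only looks at bin 5, which has 14 free.
20 does not fit, so a new bin is opened.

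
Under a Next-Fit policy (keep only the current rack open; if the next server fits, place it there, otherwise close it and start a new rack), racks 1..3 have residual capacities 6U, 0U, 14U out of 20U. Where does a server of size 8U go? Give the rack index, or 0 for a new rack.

3

Next-Fit only looks at rack 3, which has 14U free.
8U fits there.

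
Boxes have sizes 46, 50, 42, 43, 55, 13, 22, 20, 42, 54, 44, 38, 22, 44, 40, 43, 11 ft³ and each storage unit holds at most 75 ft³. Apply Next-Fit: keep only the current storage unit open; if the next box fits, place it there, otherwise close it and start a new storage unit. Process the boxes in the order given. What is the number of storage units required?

Put 46 ft³ in storage unit 1; 29 ft³ remain.
Put 50 ft³ in storage unit 2; 25 ft³ remain.
Put 42 ft³ in storage unit 3; 33 ft³ remain.
Put 43 ft³ in storage unit 4; 32 ft³ remain.
Put 55 ft³ in storage unit 5; 20 ft³ remain.
Put 13 ft³ in storage unit 5; 7 ft³ remain.
Put 22 ft³ in storage unit 6; 53 ft³ remain.
Put 20 ft³ in storage unit 6; 33 ft³ remain.
Put 42 ft³ in storage unit 7; 33 ft³ remain.
Put 54 ft³ in storage unit 8; 21 ft³ remain.
Put 44 ft³ in storage unit 9; 31 ft³ remain.
Put 38 ft³ in storage unit 10; 37 ft³ remain.
Put 22 ft³ in storage unit 10; 15 ft³ remain.
Put 44 ft³ in storage unit 11; 31 ft³ remain.
Put 40 ft³ in storage unit 12; 35 ft³ remain.
Put 43 ft³ in storage unit 13; 32 ft³ remain.
Put 11 ft³ in storage unit 13; 21 ft³ remain.

13 storage units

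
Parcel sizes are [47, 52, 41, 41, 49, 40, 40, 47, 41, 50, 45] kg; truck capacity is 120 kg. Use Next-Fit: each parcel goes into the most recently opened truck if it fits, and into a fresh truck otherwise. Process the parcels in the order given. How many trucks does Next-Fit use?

Put 47 kg in truck 1; 73 kg remain.
Put 52 kg in truck 1; 21 kg remain.
Put 41 kg in truck 2; 79 kg remain.
Put 41 kg in truck 2; 38 kg remain.
Put 49 kg in truck 3; 71 kg remain.
Put 40 kg in truck 3; 31 kg remain.
Put 40 kg in truck 4; 80 kg remain.
Put 47 kg in truck 4; 33 kg remain.
Put 41 kg in truck 5; 79 kg remain.
Put 50 kg in truck 5; 29 kg remain.
Put 45 kg in truck 6; 75 kg remain.

6 trucks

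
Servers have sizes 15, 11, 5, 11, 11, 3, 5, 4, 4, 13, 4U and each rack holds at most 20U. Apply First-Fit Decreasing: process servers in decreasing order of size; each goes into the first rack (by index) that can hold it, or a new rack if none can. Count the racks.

Sorted descending: 15, 13, 11, 11, 11, 5, 5, 4, 4, 4, 3.
15U → rack 1 (remaining 5U)
13U → rack 2 (remaining 7U)
11U → rack 3 (remaining 9U)
11U → rack 4 (remaining 9U)
11U → rack 5 (remaining 9U)
5U → rack 1 (remaining 0U)
5U → rack 2 (remaining 2U)
4U → rack 3 (remaining 5U)
4U → rack 3 (remaining 1U)
4U → rack 4 (remaining 5U)
3U → rack 4 (remaining 2U)
Final racks: [15,5] [13,5] [11,4,4] [11,4,3] [11].

5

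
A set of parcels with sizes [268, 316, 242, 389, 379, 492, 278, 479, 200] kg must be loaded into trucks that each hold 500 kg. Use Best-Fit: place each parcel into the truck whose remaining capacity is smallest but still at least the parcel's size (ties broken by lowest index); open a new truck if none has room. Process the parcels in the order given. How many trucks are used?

8 trucks

Put 268 kg in truck 1; 232 kg remain.
Put 316 kg in truck 2; 184 kg remain.
Put 242 kg in truck 3; 258 kg remain.
Put 389 kg in truck 4; 111 kg remain.
Put 379 kg in truck 5; 121 kg remain.
Put 492 kg in truck 6; 8 kg remain.
Put 278 kg in truck 7; 222 kg remain.
Put 479 kg in truck 8; 21 kg remain.
Put 200 kg in truck 7; 22 kg remain.
Final trucks: [268] [316] [242] [389] [379] [492] [278,200] [479].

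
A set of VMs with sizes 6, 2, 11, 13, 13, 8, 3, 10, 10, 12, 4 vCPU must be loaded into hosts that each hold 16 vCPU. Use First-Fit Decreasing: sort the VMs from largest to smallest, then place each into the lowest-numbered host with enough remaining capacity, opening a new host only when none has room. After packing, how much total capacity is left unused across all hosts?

20

Sorted descending: 13, 13, 12, 11, 10, 10, 8, 6, 4, 3, 2.
Put 13 vCPU in host 1; 3 vCPU remain.
Put 13 vCPU in host 2; 3 vCPU remain.
Put 12 vCPU in host 3; 4 vCPU remain.
Put 11 vCPU in host 4; 5 vCPU remain.
Put 10 vCPU in host 5; 6 vCPU remain.
Put 10 vCPU in host 6; 6 vCPU remain.
Put 8 vCPU in host 7; 8 vCPU remain.
Put 6 vCPU in host 5; 0 vCPU remain.
Put 4 vCPU in host 3; 0 vCPU remain.
Put 3 vCPU in host 1; 0 vCPU remain.
Put 2 vCPU in host 2; 1 vCPU remain.
7 hosts × 16 vCPU = 112 vCPU; used 92 vCPU; unused 20 vCPU.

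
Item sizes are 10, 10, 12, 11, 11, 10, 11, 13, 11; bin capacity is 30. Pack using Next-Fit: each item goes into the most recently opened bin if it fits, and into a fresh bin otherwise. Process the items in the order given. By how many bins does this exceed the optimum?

1

Next-Fit: [10,10] [12,11] [11,10] [11,13] [11] → 5 bins.
Total size 99; any packing needs at least ⌈99/30⌉ = 4 bins.
An optimal packing achieves that bound: [13,12] [11,11] [11,11] [10,10,10] → 4 bins.
Excess: 5 − 4 = 1.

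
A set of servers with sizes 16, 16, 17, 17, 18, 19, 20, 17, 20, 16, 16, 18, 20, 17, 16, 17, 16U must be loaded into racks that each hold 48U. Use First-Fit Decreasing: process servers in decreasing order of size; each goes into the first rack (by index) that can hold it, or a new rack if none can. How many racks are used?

Sorted descending: 20, 20, 20, 19, 18, 18, 17, 17, 17, 17, 17, 16, 16, 16, 16, 16, 16.
20U → rack 1 (remaining 28U)
20U → rack 1 (remaining 8U)
20U → rack 2 (remaining 28U)
19U → rack 2 (remaining 9U)
18U → rack 3 (remaining 30U)
18U → rack 3 (remaining 12U)
17U → rack 4 (remaining 31U)
17U → rack 4 (remaining 14U)
17U → rack 5 (remaining 31U)
17U → rack 5 (remaining 14U)
17U → rack 6 (remaining 31U)
16U → rack 6 (remaining 15U)
16U → rack 7 (remaining 32U)
16U → rack 7 (remaining 16U)
16U → rack 7 (remaining 0U)
16U → rack 8 (remaining 32U)
16U → rack 8 (remaining 16U)

8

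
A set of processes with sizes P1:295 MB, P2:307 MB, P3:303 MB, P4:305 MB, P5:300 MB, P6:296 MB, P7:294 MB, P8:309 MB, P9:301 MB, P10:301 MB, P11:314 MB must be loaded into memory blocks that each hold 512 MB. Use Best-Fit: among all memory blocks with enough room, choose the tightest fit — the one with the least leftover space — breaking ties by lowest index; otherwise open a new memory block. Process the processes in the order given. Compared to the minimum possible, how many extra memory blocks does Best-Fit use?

Best-Fit: [295] [307] [303] [305] [300] [296] [294] [309] [301] [301] [314] → 11 memory blocks.
11 processes exceed 256 MB (half the capacity), and no two of those can share a memory block, so at least 11 memory blocks are needed.
So 11 is already optimal.

0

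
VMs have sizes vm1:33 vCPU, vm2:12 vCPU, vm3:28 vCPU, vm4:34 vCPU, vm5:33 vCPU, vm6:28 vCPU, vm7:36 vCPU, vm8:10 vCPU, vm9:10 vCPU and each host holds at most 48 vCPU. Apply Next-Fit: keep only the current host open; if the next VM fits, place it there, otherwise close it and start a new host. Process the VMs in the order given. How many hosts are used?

vm1 (33 vCPU) → host 1 (remaining 15 vCPU)
vm2 (12 vCPU) → host 1 (remaining 3 vCPU)
vm3 (28 vCPU) → host 2 (remaining 20 vCPU)
vm4 (34 vCPU) → host 3 (remaining 14 vCPU)
vm5 (33 vCPU) → host 4 (remaining 15 vCPU)
vm6 (28 vCPU) → host 5 (remaining 20 vCPU)
vm7 (36 vCPU) → host 6 (remaining 12 vCPU)
vm8 (10 vCPU) → host 6 (remaining 2 vCPU)
vm9 (10 vCPU) → host 7 (remaining 38 vCPU)
Final hosts: [33,12] [28] [34] [33] [28] [36,10] [10].

7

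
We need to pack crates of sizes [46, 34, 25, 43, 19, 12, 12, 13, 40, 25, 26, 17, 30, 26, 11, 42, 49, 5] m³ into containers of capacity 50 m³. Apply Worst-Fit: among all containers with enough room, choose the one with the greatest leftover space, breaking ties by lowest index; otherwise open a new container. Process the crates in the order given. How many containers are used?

Put 46 m³ in container 1; 4 m³ remain.
Put 34 m³ in container 2; 16 m³ remain.
Put 25 m³ in container 3; 25 m³ remain.
Put 43 m³ in container 4; 7 m³ remain.
Put 19 m³ in container 3; 6 m³ remain.
Put 12 m³ in container 2; 4 m³ remain.
Put 12 m³ in container 5; 38 m³ remain.
Put 13 m³ in container 5; 25 m³ remain.
Put 40 m³ in container 6; 10 m³ remain.
Put 25 m³ in container 5; 0 m³ remain.
Put 26 m³ in container 7; 24 m³ remain.
Put 17 m³ in container 7; 7 m³ remain.
Put 30 m³ in container 8; 20 m³ remain.
Put 26 m³ in container 9; 24 m³ remain.
Put 11 m³ in container 9; 13 m³ remain.
Put 42 m³ in container 10; 8 m³ remain.
Put 49 m³ in container 11; 1 m³ remain.
Put 5 m³ in container 8; 15 m³ remain.

11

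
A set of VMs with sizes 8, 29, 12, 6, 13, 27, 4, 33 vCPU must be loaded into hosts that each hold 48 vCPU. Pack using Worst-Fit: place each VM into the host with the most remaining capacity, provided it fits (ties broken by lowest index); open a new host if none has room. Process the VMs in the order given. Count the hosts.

4

host 1: place 8 vCPU, 40 vCPU left
host 1: place 29 vCPU, 11 vCPU left
host 2: place 12 vCPU, 36 vCPU left
host 2: place 6 vCPU, 30 vCPU left
host 2: place 13 vCPU, 17 vCPU left
host 3: place 27 vCPU, 21 vCPU left
host 3: place 4 vCPU, 17 vCPU left
host 4: place 33 vCPU, 15 vCPU left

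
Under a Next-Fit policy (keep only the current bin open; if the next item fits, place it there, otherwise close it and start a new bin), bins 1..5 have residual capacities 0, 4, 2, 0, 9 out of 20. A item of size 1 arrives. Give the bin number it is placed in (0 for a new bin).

Next-Fit only looks at bin 5, which has 9 free.
1 fits there.

5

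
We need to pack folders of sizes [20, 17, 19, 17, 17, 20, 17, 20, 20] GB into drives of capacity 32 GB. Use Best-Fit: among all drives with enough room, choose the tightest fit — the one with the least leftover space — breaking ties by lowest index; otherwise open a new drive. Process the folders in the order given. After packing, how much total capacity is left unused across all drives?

drive 1: place 20 GB, 12 GB left
drive 2: place 17 GB, 15 GB left
drive 3: place 19 GB, 13 GB left
drive 4: place 17 GB, 15 GB left
drive 5: place 17 GB, 15 GB left
drive 6: place 20 GB, 12 GB left
drive 7: place 17 GB, 15 GB left
drive 8: place 20 GB, 12 GB left
drive 9: place 20 GB, 12 GB left
9 drives × 32 GB = 288 GB; used 167 GB; unused 121 GB.

121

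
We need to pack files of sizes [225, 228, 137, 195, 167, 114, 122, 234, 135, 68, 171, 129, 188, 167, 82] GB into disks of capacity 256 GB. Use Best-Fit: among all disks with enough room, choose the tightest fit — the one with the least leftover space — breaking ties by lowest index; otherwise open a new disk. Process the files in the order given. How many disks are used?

225 GB → disk 1 (remaining 31 GB)
228 GB → disk 2 (remaining 28 GB)
137 GB → disk 3 (remaining 119 GB)
195 GB → disk 4 (remaining 61 GB)
167 GB → disk 5 (remaining 89 GB)
114 GB → disk 3 (remaining 5 GB)
122 GB → disk 6 (remaining 134 GB)
234 GB → disk 7 (remaining 22 GB)
135 GB → disk 8 (remaining 121 GB)
68 GB → disk 5 (remaining 21 GB)
171 GB → disk 9 (remaining 85 GB)
129 GB → disk 6 (remaining 5 GB)
188 GB → disk 10 (remaining 68 GB)
167 GB → disk 11 (remaining 89 GB)
82 GB → disk 9 (remaining 3 GB)

11 disks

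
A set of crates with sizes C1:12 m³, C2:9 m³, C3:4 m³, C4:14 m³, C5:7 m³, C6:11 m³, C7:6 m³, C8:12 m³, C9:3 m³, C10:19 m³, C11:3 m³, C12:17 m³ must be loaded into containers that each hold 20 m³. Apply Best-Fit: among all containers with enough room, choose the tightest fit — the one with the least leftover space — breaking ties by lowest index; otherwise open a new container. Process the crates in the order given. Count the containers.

Put C1 (12 m³) in container 1; 8 m³ remain.
Put C2 (9 m³) in container 2; 11 m³ remain.
Put C3 (4 m³) in container 1; 4 m³ remain.
Put C4 (14 m³) in container 3; 6 m³ remain.
Put C5 (7 m³) in container 2; 4 m³ remain.
Put C6 (11 m³) in container 4; 9 m³ remain.
Put C7 (6 m³) in container 3; 0 m³ remain.
Put C8 (12 m³) in container 5; 8 m³ remain.
Put C9 (3 m³) in container 1; 1 m³ remain.
Put C10 (19 m³) in container 6; 1 m³ remain.
Put C11 (3 m³) in container 2; 1 m³ remain.
Put C12 (17 m³) in container 7; 3 m³ remain.
Final containers: [12,4,3] [9,7,3] [14,6] [11] [12] [19] [17].

7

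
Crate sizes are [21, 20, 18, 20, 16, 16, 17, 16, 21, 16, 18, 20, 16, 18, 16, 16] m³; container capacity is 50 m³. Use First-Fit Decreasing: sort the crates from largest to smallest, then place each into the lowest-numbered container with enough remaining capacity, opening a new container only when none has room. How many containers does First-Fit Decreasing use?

Sorted descending: 21, 21, 20, 20, 20, 18, 18, 18, 17, 16, 16, 16, 16, 16, 16, 16.
container 1: place 21 m³, 29 m³ left
container 1: place 21 m³, 8 m³ left
container 2: place 20 m³, 30 m³ left
container 2: place 20 m³, 10 m³ left
container 3: place 20 m³, 30 m³ left
container 3: place 18 m³, 12 m³ left
container 4: place 18 m³, 32 m³ left
container 4: place 18 m³, 14 m³ left
container 5: place 17 m³, 33 m³ left
container 5: place 16 m³, 17 m³ left
container 5: place 16 m³, 1 m³ left
container 6: place 16 m³, 34 m³ left
container 6: place 16 m³, 18 m³ left
container 6: place 16 m³, 2 m³ left
container 7: place 16 m³, 34 m³ left
container 7: place 16 m³, 18 m³ left

7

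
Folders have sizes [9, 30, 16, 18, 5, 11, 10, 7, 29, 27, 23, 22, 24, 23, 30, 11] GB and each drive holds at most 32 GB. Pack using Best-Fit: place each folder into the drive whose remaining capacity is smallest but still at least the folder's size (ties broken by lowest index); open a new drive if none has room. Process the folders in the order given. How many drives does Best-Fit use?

11

Put 9 GB in drive 1; 23 GB remain.
Put 30 GB in drive 2; 2 GB remain.
Put 16 GB in drive 1; 7 GB remain.
Put 18 GB in drive 3; 14 GB remain.
Put 5 GB in drive 1; 2 GB remain.
Put 11 GB in drive 3; 3 GB remain.
Put 10 GB in drive 4; 22 GB remain.
Put 7 GB in drive 4; 15 GB remain.
Put 29 GB in drive 5; 3 GB remain.
Put 27 GB in drive 6; 5 GB remain.
Put 23 GB in drive 7; 9 GB remain.
Put 22 GB in drive 8; 10 GB remain.
Put 24 GB in drive 9; 8 GB remain.
Put 23 GB in drive 10; 9 GB remain.
Put 30 GB in drive 11; 2 GB remain.
Put 11 GB in drive 4; 4 GB remain.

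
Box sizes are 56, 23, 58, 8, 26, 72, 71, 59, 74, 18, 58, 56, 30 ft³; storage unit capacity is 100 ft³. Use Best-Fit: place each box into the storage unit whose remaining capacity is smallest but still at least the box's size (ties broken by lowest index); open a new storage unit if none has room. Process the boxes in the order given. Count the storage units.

56 ft³ → storage unit 1 (remaining 44 ft³)
23 ft³ → storage unit 1 (remaining 21 ft³)
58 ft³ → storage unit 2 (remaining 42 ft³)
8 ft³ → storage unit 1 (remaining 13 ft³)
26 ft³ → storage unit 2 (remaining 16 ft³)
72 ft³ → storage unit 3 (remaining 28 ft³)
71 ft³ → storage unit 4 (remaining 29 ft³)
59 ft³ → storage unit 5 (remaining 41 ft³)
74 ft³ → storage unit 6 (remaining 26 ft³)
18 ft³ → storage unit 6 (remaining 8 ft³)
58 ft³ → storage unit 7 (remaining 42 ft³)
56 ft³ → storage unit 8 (remaining 44 ft³)
30 ft³ → storage unit 5 (remaining 11 ft³)

8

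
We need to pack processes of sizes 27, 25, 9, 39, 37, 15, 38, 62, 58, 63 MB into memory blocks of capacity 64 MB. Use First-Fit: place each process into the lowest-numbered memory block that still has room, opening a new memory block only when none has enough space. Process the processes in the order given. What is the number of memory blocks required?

7

27 MB → memory block 1 (remaining 37 MB)
25 MB → memory block 1 (remaining 12 MB)
9 MB → memory block 1 (remaining 3 MB)
39 MB → memory block 2 (remaining 25 MB)
37 MB → memory block 3 (remaining 27 MB)
15 MB → memory block 2 (remaining 10 MB)
38 MB → memory block 4 (remaining 26 MB)
62 MB → memory block 5 (remaining 2 MB)
58 MB → memory block 6 (remaining 6 MB)
63 MB → memory block 7 (remaining 1 MB)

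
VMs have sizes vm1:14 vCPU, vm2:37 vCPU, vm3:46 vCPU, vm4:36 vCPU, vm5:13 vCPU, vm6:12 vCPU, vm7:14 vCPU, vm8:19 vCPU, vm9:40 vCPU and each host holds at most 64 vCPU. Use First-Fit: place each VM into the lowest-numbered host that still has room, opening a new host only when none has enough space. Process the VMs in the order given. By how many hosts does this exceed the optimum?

0

First-Fit: [14,37,13] [46,12] [36,14] [19,40] → 4 hosts.
Total size 231 vCPU; any packing needs at least ⌈231/64⌉ = 4 hosts.
So 4 is already optimal.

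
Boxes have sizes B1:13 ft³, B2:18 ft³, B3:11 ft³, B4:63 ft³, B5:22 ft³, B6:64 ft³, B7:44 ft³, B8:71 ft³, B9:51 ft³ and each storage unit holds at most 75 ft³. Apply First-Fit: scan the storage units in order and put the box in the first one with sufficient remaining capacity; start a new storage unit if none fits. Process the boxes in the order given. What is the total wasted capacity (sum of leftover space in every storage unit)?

Put B1 (13 ft³) in storage unit 1; 62 ft³ remain.
Put B2 (18 ft³) in storage unit 1; 44 ft³ remain.
Put B3 (11 ft³) in storage unit 1; 33 ft³ remain.
Put B4 (63 ft³) in storage unit 2; 12 ft³ remain.
Put B5 (22 ft³) in storage unit 1; 11 ft³ remain.
Put B6 (64 ft³) in storage unit 3; 11 ft³ remain.
Put B7 (44 ft³) in storage unit 4; 31 ft³ remain.
Put B8 (71 ft³) in storage unit 5; 4 ft³ remain.
Put B9 (51 ft³) in storage unit 6; 24 ft³ remain.
6 storage units × 75 ft³ = 450 ft³; used 357 ft³; unused 93 ft³.

93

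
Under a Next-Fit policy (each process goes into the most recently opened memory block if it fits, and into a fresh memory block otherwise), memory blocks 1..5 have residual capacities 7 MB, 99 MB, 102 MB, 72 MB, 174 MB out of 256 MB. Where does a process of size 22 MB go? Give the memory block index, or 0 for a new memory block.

5

Next-Fit only looks at memory block 5, which has 174 MB free.
22 MB fits there.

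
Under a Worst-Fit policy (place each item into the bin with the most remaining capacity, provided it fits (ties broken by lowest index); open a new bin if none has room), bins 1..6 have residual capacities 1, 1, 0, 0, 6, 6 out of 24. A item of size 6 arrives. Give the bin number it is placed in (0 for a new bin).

Bins with room: bin 5 (6), bin 6 (6).
Most room is bin 5 with 6 free.

5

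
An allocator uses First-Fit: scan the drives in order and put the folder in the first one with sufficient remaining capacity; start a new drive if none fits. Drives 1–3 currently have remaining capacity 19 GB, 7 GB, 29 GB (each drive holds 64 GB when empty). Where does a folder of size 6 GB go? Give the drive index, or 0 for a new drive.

1

Drives with room: drive 1 (19 GB), drive 2 (7 GB), drive 3 (29 GB).
The first with room is drive 1.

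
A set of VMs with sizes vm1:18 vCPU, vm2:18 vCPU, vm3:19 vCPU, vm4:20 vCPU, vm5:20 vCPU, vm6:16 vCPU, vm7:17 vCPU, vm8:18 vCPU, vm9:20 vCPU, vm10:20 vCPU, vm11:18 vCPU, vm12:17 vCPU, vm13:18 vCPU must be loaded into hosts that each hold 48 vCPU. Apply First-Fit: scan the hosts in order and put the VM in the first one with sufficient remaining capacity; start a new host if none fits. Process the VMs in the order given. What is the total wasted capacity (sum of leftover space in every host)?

97

Put vm1 (18 vCPU) in host 1; 30 vCPU remain.
Put vm2 (18 vCPU) in host 1; 12 vCPU remain.
Put vm3 (19 vCPU) in host 2; 29 vCPU remain.
Put vm4 (20 vCPU) in host 2; 9 vCPU remain.
Put vm5 (20 vCPU) in host 3; 28 vCPU remain.
Put vm6 (16 vCPU) in host 3; 12 vCPU remain.
Put vm7 (17 vCPU) in host 4; 31 vCPU remain.
Put vm8 (18 vCPU) in host 4; 13 vCPU remain.
Put vm9 (20 vCPU) in host 5; 28 vCPU remain.
Put vm10 (20 vCPU) in host 5; 8 vCPU remain.
Put vm11 (18 vCPU) in host 6; 30 vCPU remain.
Put vm12 (17 vCPU) in host 6; 13 vCPU remain.
Put vm13 (18 vCPU) in host 7; 30 vCPU remain.
7 hosts × 48 vCPU = 336 vCPU; used 239 vCPU; unused 97 vCPU.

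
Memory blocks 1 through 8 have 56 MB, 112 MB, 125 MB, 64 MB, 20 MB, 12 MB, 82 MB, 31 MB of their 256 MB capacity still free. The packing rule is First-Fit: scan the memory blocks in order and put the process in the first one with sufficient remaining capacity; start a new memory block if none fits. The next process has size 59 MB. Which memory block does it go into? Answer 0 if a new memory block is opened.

2

Memory blocks with room: memory block 2 (112 MB), memory block 3 (125 MB), memory block 4 (64 MB), memory block 7 (82 MB).
The first with room is memory block 2.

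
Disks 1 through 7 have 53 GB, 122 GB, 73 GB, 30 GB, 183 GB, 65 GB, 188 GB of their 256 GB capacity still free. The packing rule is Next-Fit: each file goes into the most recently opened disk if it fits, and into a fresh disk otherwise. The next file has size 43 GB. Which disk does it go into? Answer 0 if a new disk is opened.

7

Next-Fit only looks at disk 7, which has 188 GB free.
43 GB fits there.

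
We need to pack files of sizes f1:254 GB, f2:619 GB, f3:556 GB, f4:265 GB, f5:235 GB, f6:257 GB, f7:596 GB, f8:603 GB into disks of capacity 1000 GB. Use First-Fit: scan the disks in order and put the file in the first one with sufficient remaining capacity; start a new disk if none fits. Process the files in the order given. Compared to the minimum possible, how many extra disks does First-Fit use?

First-Fit: [254,619] [556,265] [235,257] [596] [603] → 5 disks.
Total size 3385 GB; any packing needs at least ⌈3385/1000⌉ = 4 disks.
An optimal packing achieves that bound: [619,265] [603,257] [596,254] [556,235] → 4 disks.
Excess: 5 − 4 = 1.

1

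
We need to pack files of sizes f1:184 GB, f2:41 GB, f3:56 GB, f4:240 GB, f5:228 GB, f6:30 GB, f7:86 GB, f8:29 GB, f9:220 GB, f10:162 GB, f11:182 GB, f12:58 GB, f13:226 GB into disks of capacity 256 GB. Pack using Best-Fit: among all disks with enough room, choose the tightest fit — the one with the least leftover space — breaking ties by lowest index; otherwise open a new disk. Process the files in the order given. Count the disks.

disk 1: place f1 (184 GB), 72 GB left
disk 1: place f2 (41 GB), 31 GB left
disk 2: place f3 (56 GB), 200 GB left
disk 3: place f4 (240 GB), 16 GB left
disk 4: place f5 (228 GB), 28 GB left
disk 1: place f6 (30 GB), 1 GB left
disk 2: place f7 (86 GB), 114 GB left
disk 2: place f8 (29 GB), 85 GB left
disk 5: place f9 (220 GB), 36 GB left
disk 6: place f10 (162 GB), 94 GB left
disk 7: place f11 (182 GB), 74 GB left
disk 7: place f12 (58 GB), 16 GB left
disk 8: place f13 (226 GB), 30 GB left

8 disks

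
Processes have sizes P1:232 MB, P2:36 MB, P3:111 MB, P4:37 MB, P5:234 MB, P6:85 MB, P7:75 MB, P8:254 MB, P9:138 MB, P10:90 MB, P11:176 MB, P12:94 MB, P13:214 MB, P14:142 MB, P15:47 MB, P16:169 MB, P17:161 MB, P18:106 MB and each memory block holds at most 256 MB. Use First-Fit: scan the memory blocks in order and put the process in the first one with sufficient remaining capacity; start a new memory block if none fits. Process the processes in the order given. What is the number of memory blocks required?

P1 (232 MB) → memory block 1 (remaining 24 MB)
P2 (36 MB) → memory block 2 (remaining 220 MB)
P3 (111 MB) → memory block 2 (remaining 109 MB)
P4 (37 MB) → memory block 2 (remaining 72 MB)
P5 (234 MB) → memory block 3 (remaining 22 MB)
P6 (85 MB) → memory block 4 (remaining 171 MB)
P7 (75 MB) → memory block 4 (remaining 96 MB)
P8 (254 MB) → memory block 5 (remaining 2 MB)
P9 (138 MB) → memory block 6 (remaining 118 MB)
P10 (90 MB) → memory block 4 (remaining 6 MB)
P11 (176 MB) → memory block 7 (remaining 80 MB)
P12 (94 MB) → memory block 6 (remaining 24 MB)
P13 (214 MB) → memory block 8 (remaining 42 MB)
P14 (142 MB) → memory block 9 (remaining 114 MB)
P15 (47 MB) → memory block 2 (remaining 25 MB)
P16 (169 MB) → memory block 10 (remaining 87 MB)
P17 (161 MB) → memory block 11 (remaining 95 MB)
P18 (106 MB) → memory block 9 (remaining 8 MB)

11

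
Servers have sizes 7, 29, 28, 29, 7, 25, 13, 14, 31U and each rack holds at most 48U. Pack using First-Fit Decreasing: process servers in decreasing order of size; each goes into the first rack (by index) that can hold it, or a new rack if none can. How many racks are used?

5

Sorted descending: 31, 29, 29, 28, 25, 14, 13, 7, 7.
31U → rack 1 (remaining 17U)
29U → rack 2 (remaining 19U)
29U → rack 3 (remaining 19U)
28U → rack 4 (remaining 20U)
25U → rack 5 (remaining 23U)
14U → rack 1 (remaining 3U)
13U → rack 2 (remaining 6U)
7U → rack 3 (remaining 12U)
7U → rack 3 (remaining 5U)
Final racks: [31,14] [29,13] [29,7,7] [28] [25].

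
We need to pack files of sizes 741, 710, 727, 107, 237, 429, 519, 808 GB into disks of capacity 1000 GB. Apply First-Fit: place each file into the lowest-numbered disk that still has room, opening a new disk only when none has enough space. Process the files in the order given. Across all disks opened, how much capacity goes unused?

741 GB → disk 1 (remaining 259 GB)
710 GB → disk 2 (remaining 290 GB)
727 GB → disk 3 (remaining 273 GB)
107 GB → disk 1 (remaining 152 GB)
237 GB → disk 2 (remaining 53 GB)
429 GB → disk 4 (remaining 571 GB)
519 GB → disk 4 (remaining 52 GB)
808 GB → disk 5 (remaining 192 GB)
5 disks × 1000 GB = 5000 GB; used 4278 GB; unused 722 GB.

722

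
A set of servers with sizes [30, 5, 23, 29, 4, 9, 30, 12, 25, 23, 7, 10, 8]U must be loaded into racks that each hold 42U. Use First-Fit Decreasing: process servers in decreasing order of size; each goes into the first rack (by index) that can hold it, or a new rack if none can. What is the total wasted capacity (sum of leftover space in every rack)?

Sorted descending: 30, 30, 29, 25, 23, 23, 12, 10, 9, 8, 7, 5, 4.
Put 30U in rack 1; 12U remain.
Put 30U in rack 2; 12U remain.
Put 29U in rack 3; 13U remain.
Put 25U in rack 4; 17U remain.
Put 23U in rack 5; 19U remain.
Put 23U in rack 6; 19U remain.
Put 12U in rack 1; 0U remain.
Put 10U in rack 2; 2U remain.
Put 9U in rack 3; 4U remain.
Put 8U in rack 4; 9U remain.
Put 7U in rack 4; 2U remain.
Put 5U in rack 5; 14U remain.
Put 4U in rack 3; 0U remain.
6 racks × 42U = 252U; used 215U; unused 37U.

37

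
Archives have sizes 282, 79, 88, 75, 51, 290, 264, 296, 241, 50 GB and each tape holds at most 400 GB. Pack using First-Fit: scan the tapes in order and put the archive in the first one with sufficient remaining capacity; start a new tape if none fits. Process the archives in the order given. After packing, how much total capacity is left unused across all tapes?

282 GB → tape 1 (remaining 118 GB)
79 GB → tape 1 (remaining 39 GB)
88 GB → tape 2 (remaining 312 GB)
75 GB → tape 2 (remaining 237 GB)
51 GB → tape 2 (remaining 186 GB)
290 GB → tape 3 (remaining 110 GB)
264 GB → tape 4 (remaining 136 GB)
296 GB → tape 5 (remaining 104 GB)
241 GB → tape 6 (remaining 159 GB)
50 GB → tape 2 (remaining 136 GB)
6 tapes × 400 GB = 2400 GB; used 1716 GB; unused 684 GB.

684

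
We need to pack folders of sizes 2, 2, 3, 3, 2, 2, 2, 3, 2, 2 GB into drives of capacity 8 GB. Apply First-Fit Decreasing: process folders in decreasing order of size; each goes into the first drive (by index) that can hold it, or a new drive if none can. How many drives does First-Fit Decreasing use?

3

Sorted descending: 3, 3, 3, 2, 2, 2, 2, 2, 2, 2.
3 GB → drive 1 (remaining 5 GB)
3 GB → drive 1 (remaining 2 GB)
3 GB → drive 2 (remaining 5 GB)
2 GB → drive 1 (remaining 0 GB)
2 GB → drive 2 (remaining 3 GB)
2 GB → drive 2 (remaining 1 GB)
2 GB → drive 3 (remaining 6 GB)
2 GB → drive 3 (remaining 4 GB)
2 GB → drive 3 (remaining 2 GB)
2 GB → drive 3 (remaining 0 GB)
Final drives: [3,3,2] [3,2,2] [2,2,2,2].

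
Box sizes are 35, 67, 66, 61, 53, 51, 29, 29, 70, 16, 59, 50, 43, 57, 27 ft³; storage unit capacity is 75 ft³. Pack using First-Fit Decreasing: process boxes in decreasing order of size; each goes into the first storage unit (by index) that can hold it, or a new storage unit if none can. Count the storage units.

12 storage units

Sorted descending: 70, 67, 66, 61, 59, 57, 53, 51, 50, 43, 35, 29, 29, 27, 16.
storage unit 1: place 70 ft³, 5 ft³ left
storage unit 2: place 67 ft³, 8 ft³ left
storage unit 3: place 66 ft³, 9 ft³ left
storage unit 4: place 61 ft³, 14 ft³ left
storage unit 5: place 59 ft³, 16 ft³ left
storage unit 6: place 57 ft³, 18 ft³ left
storage unit 7: place 53 ft³, 22 ft³ left
storage unit 8: place 51 ft³, 24 ft³ left
storage unit 9: place 50 ft³, 25 ft³ left
storage unit 10: place 43 ft³, 32 ft³ left
storage unit 11: place 35 ft³, 40 ft³ left
storage unit 10: place 29 ft³, 3 ft³ left
storage unit 11: place 29 ft³, 11 ft³ left
storage unit 12: place 27 ft³, 48 ft³ left
storage unit 5: place 16 ft³, 0 ft³ left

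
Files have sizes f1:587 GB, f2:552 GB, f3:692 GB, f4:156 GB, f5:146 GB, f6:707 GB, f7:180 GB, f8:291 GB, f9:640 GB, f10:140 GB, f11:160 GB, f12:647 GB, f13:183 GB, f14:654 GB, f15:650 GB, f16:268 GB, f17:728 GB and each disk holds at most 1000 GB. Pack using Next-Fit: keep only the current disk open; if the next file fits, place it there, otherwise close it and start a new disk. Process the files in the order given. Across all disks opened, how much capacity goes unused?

1619

disk 1: place f1 (587 GB), 413 GB left
disk 2: place f2 (552 GB), 448 GB left
disk 3: place f3 (692 GB), 308 GB left
disk 3: place f4 (156 GB), 152 GB left
disk 3: place f5 (146 GB), 6 GB left
disk 4: place f6 (707 GB), 293 GB left
disk 4: place f7 (180 GB), 113 GB left
disk 5: place f8 (291 GB), 709 GB left
disk 5: place f9 (640 GB), 69 GB left
disk 6: place f10 (140 GB), 860 GB left
disk 6: place f11 (160 GB), 700 GB left
disk 6: place f12 (647 GB), 53 GB left
disk 7: place f13 (183 GB), 817 GB left
disk 7: place f14 (654 GB), 163 GB left
disk 8: place f15 (650 GB), 350 GB left
disk 8: place f16 (268 GB), 82 GB left
disk 9: place f17 (728 GB), 272 GB left
9 disks × 1000 GB = 9000 GB; used 7381 GB; unused 1619 GB.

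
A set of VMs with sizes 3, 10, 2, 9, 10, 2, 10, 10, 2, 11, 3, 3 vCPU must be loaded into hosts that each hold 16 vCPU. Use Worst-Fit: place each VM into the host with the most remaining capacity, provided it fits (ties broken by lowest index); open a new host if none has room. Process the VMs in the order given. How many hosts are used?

6 hosts

3 vCPU → host 1 (remaining 13 vCPU)
10 vCPU → host 1 (remaining 3 vCPU)
2 vCPU → host 1 (remaining 1 vCPU)
9 vCPU → host 2 (remaining 7 vCPU)
10 vCPU → host 3 (remaining 6 vCPU)
2 vCPU → host 2 (remaining 5 vCPU)
10 vCPU → host 4 (remaining 6 vCPU)
10 vCPU → host 5 (remaining 6 vCPU)
2 vCPU → host 3 (remaining 4 vCPU)
11 vCPU → host 6 (remaining 5 vCPU)
3 vCPU → host 4 (remaining 3 vCPU)
3 vCPU → host 5 (remaining 3 vCPU)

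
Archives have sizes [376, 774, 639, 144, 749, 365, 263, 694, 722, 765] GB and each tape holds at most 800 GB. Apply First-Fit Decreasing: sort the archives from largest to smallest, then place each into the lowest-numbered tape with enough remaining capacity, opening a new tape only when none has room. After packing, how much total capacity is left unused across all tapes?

909

Sorted descending: 774, 765, 749, 722, 694, 639, 376, 365, 263, 144.
Put 774 GB in tape 1; 26 GB remain.
Put 765 GB in tape 2; 35 GB remain.
Put 749 GB in tape 3; 51 GB remain.
Put 722 GB in tape 4; 78 GB remain.
Put 694 GB in tape 5; 106 GB remain.
Put 639 GB in tape 6; 161 GB remain.
Put 376 GB in tape 7; 424 GB remain.
Put 365 GB in tape 7; 59 GB remain.
Put 263 GB in tape 8; 537 GB remain.
Put 144 GB in tape 6; 17 GB remain.
8 tapes × 800 GB = 6400 GB; used 5491 GB; unused 909 GB.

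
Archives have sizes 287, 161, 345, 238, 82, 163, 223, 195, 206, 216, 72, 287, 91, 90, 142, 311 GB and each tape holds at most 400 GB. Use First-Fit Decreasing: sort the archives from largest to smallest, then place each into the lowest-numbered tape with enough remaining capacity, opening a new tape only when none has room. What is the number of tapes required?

Sorted descending: 345, 311, 287, 287, 238, 223, 216, 206, 195, 163, 161, 142, 91, 90, 82, 72.
Put 345 GB in tape 1; 55 GB remain.
Put 311 GB in tape 2; 89 GB remain.
Put 287 GB in tape 3; 113 GB remain.
Put 287 GB in tape 4; 113 GB remain.
Put 238 GB in tape 5; 162 GB remain.
Put 223 GB in tape 6; 177 GB remain.
Put 216 GB in tape 7; 184 GB remain.
Put 206 GB in tape 8; 194 GB remain.
Put 195 GB in tape 9; 205 GB remain.
Put 163 GB in tape 6; 14 GB remain.
Put 161 GB in tape 5; 1 GB remain.
Put 142 GB in tape 7; 42 GB remain.
Put 91 GB in tape 3; 22 GB remain.
Put 90 GB in tape 4; 23 GB remain.
Put 82 GB in tape 2; 7 GB remain.
Put 72 GB in tape 8; 122 GB remain.

9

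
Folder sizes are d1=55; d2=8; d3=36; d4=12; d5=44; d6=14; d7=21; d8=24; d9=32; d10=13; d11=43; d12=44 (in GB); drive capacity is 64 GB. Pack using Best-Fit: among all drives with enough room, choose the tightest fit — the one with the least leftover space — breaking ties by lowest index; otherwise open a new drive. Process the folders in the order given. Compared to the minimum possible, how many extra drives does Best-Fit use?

1

Best-Fit: [55,8] [36,12,14] [44] [21,24,13] [32] [43] [44] → 7 drives.
Total size 346 GB; any packing needs at least ⌈346/64⌉ = 6 drives.
An optimal packing achieves that bound: [55,8] [44,14] [44,13] [43,21] [36,24] [32,12] → 6 drives.
Excess: 7 − 6 = 1.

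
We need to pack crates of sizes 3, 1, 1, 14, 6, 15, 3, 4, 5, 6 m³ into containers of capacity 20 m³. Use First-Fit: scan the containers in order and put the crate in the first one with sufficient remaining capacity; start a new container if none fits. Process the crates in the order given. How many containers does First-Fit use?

container 1: place 3 m³, 17 m³ left
container 1: place 1 m³, 16 m³ left
container 1: place 1 m³, 15 m³ left
container 1: place 14 m³, 1 m³ left
container 2: place 6 m³, 14 m³ left
container 3: place 15 m³, 5 m³ left
container 2: place 3 m³, 11 m³ left
container 2: place 4 m³, 7 m³ left
container 2: place 5 m³, 2 m³ left
container 4: place 6 m³, 14 m³ left
Final containers: [3,1,1,14] [6,3,4,5] [15] [6].

4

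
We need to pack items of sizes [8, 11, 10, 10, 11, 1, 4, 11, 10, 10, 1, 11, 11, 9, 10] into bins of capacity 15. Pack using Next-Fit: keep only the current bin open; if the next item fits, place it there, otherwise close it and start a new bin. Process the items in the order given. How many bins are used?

12 bins

8 → bin 1 (remaining 7)
11 → bin 2 (remaining 4)
10 → bin 3 (remaining 5)
10 → bin 4 (remaining 5)
11 → bin 5 (remaining 4)
1 → bin 5 (remaining 3)
4 → bin 6 (remaining 11)
11 → bin 6 (remaining 0)
10 → bin 7 (remaining 5)
10 → bin 8 (remaining 5)
1 → bin 8 (remaining 4)
11 → bin 9 (remaining 4)
11 → bin 10 (remaining 4)
9 → bin 11 (remaining 6)
10 → bin 12 (remaining 5)
Final bins: [8] [11] [10] [10] [11,1] [4,11] [10] [10,1] [11] [11] [9] [10].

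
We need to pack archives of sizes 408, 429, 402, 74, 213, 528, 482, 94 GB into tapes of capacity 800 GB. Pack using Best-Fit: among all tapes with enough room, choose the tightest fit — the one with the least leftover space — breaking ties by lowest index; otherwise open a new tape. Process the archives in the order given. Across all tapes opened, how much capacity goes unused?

1370

tape 1: place 408 GB, 392 GB left
tape 2: place 429 GB, 371 GB left
tape 3: place 402 GB, 398 GB left
tape 2: place 74 GB, 297 GB left
tape 2: place 213 GB, 84 GB left
tape 4: place 528 GB, 272 GB left
tape 5: place 482 GB, 318 GB left
tape 4: place 94 GB, 178 GB left
5 tapes × 800 GB = 4000 GB; used 2630 GB; unused 1370 GB.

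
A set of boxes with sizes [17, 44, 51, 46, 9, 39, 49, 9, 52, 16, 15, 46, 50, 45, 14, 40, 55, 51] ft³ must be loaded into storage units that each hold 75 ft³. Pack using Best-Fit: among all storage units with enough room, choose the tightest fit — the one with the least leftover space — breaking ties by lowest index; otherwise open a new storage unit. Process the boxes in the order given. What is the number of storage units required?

12

17 ft³ → storage unit 1 (remaining 58 ft³)
44 ft³ → storage unit 1 (remaining 14 ft³)
51 ft³ → storage unit 2 (remaining 24 ft³)
46 ft³ → storage unit 3 (remaining 29 ft³)
9 ft³ → storage unit 1 (remaining 5 ft³)
39 ft³ → storage unit 4 (remaining 36 ft³)
49 ft³ → storage unit 5 (remaining 26 ft³)
9 ft³ → storage unit 2 (remaining 15 ft³)
52 ft³ → storage unit 6 (remaining 23 ft³)
16 ft³ → storage unit 6 (remaining 7 ft³)
15 ft³ → storage unit 2 (remaining 0 ft³)
46 ft³ → storage unit 7 (remaining 29 ft³)
50 ft³ → storage unit 8 (remaining 25 ft³)
45 ft³ → storage unit 9 (remaining 30 ft³)
14 ft³ → storage unit 8 (remaining 11 ft³)
40 ft³ → storage unit 10 (remaining 35 ft³)
55 ft³ → storage unit 11 (remaining 20 ft³)
51 ft³ → storage unit 12 (remaining 24 ft³)
Final storage units: [17,44,9] [51,9,15] [46] [39] [49] [52,16] [46] [50,14] [45] [40] [55] [51].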